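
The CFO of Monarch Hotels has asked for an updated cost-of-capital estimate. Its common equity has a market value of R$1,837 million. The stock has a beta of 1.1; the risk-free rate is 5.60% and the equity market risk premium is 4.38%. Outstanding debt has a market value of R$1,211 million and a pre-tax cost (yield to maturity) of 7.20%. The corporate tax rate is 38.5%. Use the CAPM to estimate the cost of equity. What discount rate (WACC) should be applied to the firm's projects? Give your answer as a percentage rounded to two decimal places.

8.04%

Cost of equity via CAPM: Re = 5.6% + 1.1 × 4.38% = 10.4180%.
Total capital V = 1837 + 1211 = 3048.
Equity: weight = 1837/3048 = 0.6027; cost = 10.418%.
Debt: weight = 1211/3048 = 0.3973; after-tax cost = 7.2% × (1 − 38.5%) = 4.4280%.
WACC = 0.6027 × 10.4180% + 0.3973 × 4.4280% = 8.0381%.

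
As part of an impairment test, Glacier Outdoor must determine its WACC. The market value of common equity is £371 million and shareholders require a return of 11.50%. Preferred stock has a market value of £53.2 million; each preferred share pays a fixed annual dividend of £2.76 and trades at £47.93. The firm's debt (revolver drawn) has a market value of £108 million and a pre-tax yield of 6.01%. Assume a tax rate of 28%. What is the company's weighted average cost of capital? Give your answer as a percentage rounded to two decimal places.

9.47%

Cost of preferred: Rp = 2.76 / 47.93 = 5.7584%.
Total capital V = 371 + 53.2 + 108 = 532.2.
Equity: weight = 371/532.2 = 0.6971; cost = 11.5%.
Preferred: weight = 53.2/532.2 = 0.1000; cost = 5.7584%.
Revolver drawn: weight = 108/532.2 = 0.2029; after-tax cost = 6.01% × (1 − 28%) = 4.3272%.
WACC = 0.6971 × 11.5000% + 0.1000 × 5.7584% + 0.2029 × 4.3272% = 9.4705%.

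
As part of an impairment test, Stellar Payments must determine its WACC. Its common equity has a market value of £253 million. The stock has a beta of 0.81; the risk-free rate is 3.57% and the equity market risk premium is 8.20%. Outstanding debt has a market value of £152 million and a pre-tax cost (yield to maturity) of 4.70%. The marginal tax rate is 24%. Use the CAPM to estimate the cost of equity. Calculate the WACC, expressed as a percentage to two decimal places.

7.72%

Cost of equity via CAPM: Re = 3.57% + 0.81 × 8.2% = 10.2120%.
Total capital V = 253 + 152 = 405.
Equity: weight = 253/405 = 0.6247; cost = 10.212%.
Debt: weight = 152/405 = 0.3753; after-tax cost = 4.7% × (1 − 24%) = 3.5720%.
WACC = 0.6247 × 10.2120% + 0.3753 × 3.5720% = 7.7200%.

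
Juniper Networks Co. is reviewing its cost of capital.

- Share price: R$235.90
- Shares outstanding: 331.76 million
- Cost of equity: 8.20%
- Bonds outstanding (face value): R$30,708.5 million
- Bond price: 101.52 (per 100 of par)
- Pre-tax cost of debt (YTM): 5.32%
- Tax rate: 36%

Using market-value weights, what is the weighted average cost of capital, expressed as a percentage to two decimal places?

Market value of equity E = 235.9 × 331.76m = 78262.184m. Market value of debt D = 30708.5m × 101.52/100 = 31175.2692m.
Total capital V = 78262.184 + 31175.2692 = 109437.4532.
Equity: weight = 78262.184/109437.4532 = 0.7151; cost = 8.2%.
Bonds outstanding: weight = 31175.2692/109437.4532 = 0.2849; after-tax cost = 5.32% × (1 − 36%) = 3.4048%.
WACC = 0.7151 × 8.2000% + 0.2849 × 3.4048% = 6.8340%.

6.83%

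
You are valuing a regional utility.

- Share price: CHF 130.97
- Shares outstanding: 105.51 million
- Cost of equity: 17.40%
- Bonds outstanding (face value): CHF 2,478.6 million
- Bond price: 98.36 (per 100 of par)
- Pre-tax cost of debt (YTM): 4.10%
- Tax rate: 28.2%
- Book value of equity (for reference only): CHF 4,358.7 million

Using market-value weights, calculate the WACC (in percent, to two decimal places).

Market value of equity E = 130.97 × 105.51m = 13818.6447m. Market value of debt D = 2478.6m × 98.36/100 = 2437.95096m.
Total capital V = 13818.6447 + 2437.95096 = 16256.59566.
Equity: weight = 13818.6447/16256.59566 = 0.8500; cost = 17.4%.
Bonds outstanding: weight = 2437.95096/16256.59566 = 0.1500; after-tax cost = 4.1% × (1 − 28.2%) = 2.9438%.
WACC = 0.8500 × 17.4000% + 0.1500 × 2.9438% = 15.2320%.

15.23%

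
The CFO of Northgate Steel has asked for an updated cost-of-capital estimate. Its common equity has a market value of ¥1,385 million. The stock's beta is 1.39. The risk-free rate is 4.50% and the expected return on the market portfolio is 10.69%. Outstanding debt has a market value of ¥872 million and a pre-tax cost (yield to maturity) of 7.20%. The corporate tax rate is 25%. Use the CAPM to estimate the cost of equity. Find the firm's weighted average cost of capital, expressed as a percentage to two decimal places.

Market risk premium = 10.69% − 4.5% = 6.19%.
Cost of equity via CAPM: Re = 4.5% + 1.39 × 6.19% = 13.1041%.
Total capital V = 1385 + 872 = 2257.
Equity: weight = 1385/2257 = 0.6136; cost = 13.1041%.
Debt: weight = 872/2257 = 0.3864; after-tax cost = 7.2% × (1 − 25%) = 5.4000%.
WACC = 0.6136 × 13.1041% + 0.3864 × 5.4000% = 10.1276%.

10.13%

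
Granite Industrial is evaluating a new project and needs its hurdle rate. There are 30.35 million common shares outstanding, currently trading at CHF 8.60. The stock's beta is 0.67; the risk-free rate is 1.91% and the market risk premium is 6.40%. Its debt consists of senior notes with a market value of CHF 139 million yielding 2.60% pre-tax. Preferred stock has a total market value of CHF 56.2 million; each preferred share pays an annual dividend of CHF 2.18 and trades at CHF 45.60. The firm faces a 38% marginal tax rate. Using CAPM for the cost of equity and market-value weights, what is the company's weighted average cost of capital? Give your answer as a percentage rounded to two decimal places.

4.63%

Cost of equity via CAPM: Re = 1.91% + 0.67 × 6.4% = 6.1980%.
Cost of preferred: Rp = 2.18 / 45.6 = 4.7807%.
Market value of equity E = 8.6 × 30.35m = 261.01m.
Total capital V = 261.01 + 56.2 + 139 = 456.21.
Equity: weight = 261.01/456.21 = 0.5721; cost = 6.198%.
Preferred: weight = 56.2/456.21 = 0.1232; cost = 4.7807%.
Senior notes: weight = 139/456.21 = 0.3047; after-tax cost = 2.6% × (1 − 38%) = 1.6120%.
WACC = 0.5721 × 6.1980% + 0.1232 × 4.7807% + 0.3047 × 1.6120% = 4.6261%.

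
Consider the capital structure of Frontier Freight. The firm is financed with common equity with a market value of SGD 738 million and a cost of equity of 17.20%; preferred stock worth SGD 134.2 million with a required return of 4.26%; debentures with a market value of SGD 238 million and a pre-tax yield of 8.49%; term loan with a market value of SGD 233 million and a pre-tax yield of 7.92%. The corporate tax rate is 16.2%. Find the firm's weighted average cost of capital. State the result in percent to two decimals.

Total capital V = 738 + 134.2 + 238 + 233 = 1343.2.
Equity: weight = 738/1343.2 = 0.5494; cost = 17.2%.
Preferred: weight = 134.2/1343.2 = 0.0999; cost = 4.26%.
Debentures: weight = 238/1343.2 = 0.1772; after-tax cost = 8.49% × (1 − 16.2%) = 7.1146%.
Term loan: weight = 233/1343.2 = 0.1735; after-tax cost = 7.92% × (1 − 16.2%) = 6.6370%.
WACC = 0.5494 × 17.2000% + 0.0999 × 4.2600% + 0.1772 × 7.1146% + 0.1735 × 6.6370% = 12.2878%.

12.29%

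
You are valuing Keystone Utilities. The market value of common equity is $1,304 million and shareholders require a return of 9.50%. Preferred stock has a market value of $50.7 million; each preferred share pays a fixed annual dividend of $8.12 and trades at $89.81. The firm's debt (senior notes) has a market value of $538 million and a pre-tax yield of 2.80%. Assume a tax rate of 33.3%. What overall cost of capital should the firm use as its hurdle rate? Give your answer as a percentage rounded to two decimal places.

Cost of preferred: Rp = 8.12 / 89.81 = 9.0413%.
Total capital V = 1304 + 50.7 + 538 = 1892.7.
Equity: weight = 1304/1892.7 = 0.6890; cost = 9.5%.
Preferred: weight = 50.7/1892.7 = 0.0268; cost = 9.0413%.
Senior notes: weight = 538/1892.7 = 0.2843; after-tax cost = 2.8% × (1 − 33.3%) = 1.8676%.
WACC = 0.6890 × 9.5000% + 0.0268 × 9.0413% + 0.2843 × 1.8676% = 7.3182%.

7.32%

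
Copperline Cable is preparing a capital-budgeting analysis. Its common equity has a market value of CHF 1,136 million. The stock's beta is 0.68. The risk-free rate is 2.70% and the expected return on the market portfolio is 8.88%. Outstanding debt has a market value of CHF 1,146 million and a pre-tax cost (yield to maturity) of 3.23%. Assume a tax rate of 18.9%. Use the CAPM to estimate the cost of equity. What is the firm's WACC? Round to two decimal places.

4.75%

Market risk premium = 8.88% − 2.7% = 6.18%.
Cost of equity via CAPM: Re = 2.7% + 0.68 × 6.18% = 6.9024%.
Total capital V = 1136 + 1146 = 2282.
Equity: weight = 1136/2282 = 0.4978; cost = 6.9024%.
Debt: weight = 1146/2282 = 0.5022; after-tax cost = 3.23% × (1 − 18.9%) = 2.6195%.
WACC = 0.4978 × 6.9024% + 0.5022 × 2.6195% = 4.7516%.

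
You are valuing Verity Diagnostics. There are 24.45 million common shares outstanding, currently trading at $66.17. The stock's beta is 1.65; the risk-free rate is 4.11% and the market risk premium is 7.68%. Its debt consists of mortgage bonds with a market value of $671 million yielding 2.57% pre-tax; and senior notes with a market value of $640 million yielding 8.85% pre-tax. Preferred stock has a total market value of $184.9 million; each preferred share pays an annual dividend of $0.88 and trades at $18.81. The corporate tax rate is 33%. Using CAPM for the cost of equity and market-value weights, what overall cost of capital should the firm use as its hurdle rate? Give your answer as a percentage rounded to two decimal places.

10.59%

Cost of equity via CAPM: Re = 4.11% + 1.65 × 7.68% = 16.7820%.
Cost of preferred: Rp = 0.88 / 18.81 = 4.6784%.
Market value of equity E = 66.17 × 24.45m = 1617.8565m.
Total capital V = 1617.8565 + 184.9 + 671 + 640 = 3113.7565.
Equity: weight = 1617.8565/3113.7565 = 0.5196; cost = 16.782%.
Preferred: weight = 184.9/3113.7565 = 0.0594; cost = 4.6784%.
Mortgage bonds: weight = 671/3113.7565 = 0.2155; after-tax cost = 2.57% × (1 − 33%) = 1.7219%.
Senior notes: weight = 640/3113.7565 = 0.2055; after-tax cost = 8.85% × (1 − 33%) = 5.9295%.
WACC = 0.5196 × 16.7820% + 0.0594 × 4.6784% + 0.2155 × 1.7219% + 0.2055 × 5.9295% = 10.5873%.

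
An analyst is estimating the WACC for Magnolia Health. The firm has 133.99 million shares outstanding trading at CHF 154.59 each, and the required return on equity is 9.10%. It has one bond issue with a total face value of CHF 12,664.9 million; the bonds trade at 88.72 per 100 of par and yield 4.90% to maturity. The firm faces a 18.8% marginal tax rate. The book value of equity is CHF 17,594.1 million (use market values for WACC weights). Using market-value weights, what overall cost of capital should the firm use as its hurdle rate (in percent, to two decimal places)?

7.30%

Market value of equity E = 154.59 × 133.99m = 20713.5141m. Market value of debt D = 12664.9m × 88.72/100 = 11236.29928m.
Total capital V = 20713.5141 + 11236.29928 = 31949.81338.
Equity: weight = 20713.5141/31949.81338 = 0.6483; cost = 9.1%.
Bonds outstanding: weight = 11236.29928/31949.81338 = 0.3517; after-tax cost = 4.9% × (1 − 18.8%) = 3.9788%.
WACC = 0.6483 × 9.1000% + 0.3517 × 3.9788% = 7.2989%.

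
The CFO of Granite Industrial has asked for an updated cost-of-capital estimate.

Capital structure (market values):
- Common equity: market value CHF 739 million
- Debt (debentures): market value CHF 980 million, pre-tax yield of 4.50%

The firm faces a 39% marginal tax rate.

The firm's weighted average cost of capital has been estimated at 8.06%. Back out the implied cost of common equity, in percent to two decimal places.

15.11%

Total capital V = 739 + 980 = 1719.
Equity weight = 739/1719 = 0.4299.
Debentures weight = 980/1719 = 0.5701.
Debt contribution = 0.5701 × 4.5% × (1 − 39%) = 1.5649%.
Required equity contribution = 8.06% − 1.5649% = 6.4951%.
Re = 6.4951% / 0.4299 = 15.1083%.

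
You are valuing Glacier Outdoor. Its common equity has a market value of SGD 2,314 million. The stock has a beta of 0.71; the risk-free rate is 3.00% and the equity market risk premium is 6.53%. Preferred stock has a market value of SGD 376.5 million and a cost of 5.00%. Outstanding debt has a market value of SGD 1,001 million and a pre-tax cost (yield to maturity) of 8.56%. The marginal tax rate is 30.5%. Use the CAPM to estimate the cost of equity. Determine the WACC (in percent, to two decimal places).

6.91%

Cost of equity via CAPM: Re = 3.0% + 0.71 × 6.53% = 7.6363%.
Total capital V = 2314 + 376.5 + 1001 = 3691.5.
Equity: weight = 2314/3691.5 = 0.6268; cost = 7.6363%.
Preferred: weight = 376.5/3691.5 = 0.1020; cost = 5%.
Debt: weight = 1001/3691.5 = 0.2712; after-tax cost = 8.56% × (1 − 30.5%) = 5.9492%.
WACC = 0.6268 × 7.6363% + 0.1020 × 5.0000% + 0.2712 × 5.9492% = 6.9099%.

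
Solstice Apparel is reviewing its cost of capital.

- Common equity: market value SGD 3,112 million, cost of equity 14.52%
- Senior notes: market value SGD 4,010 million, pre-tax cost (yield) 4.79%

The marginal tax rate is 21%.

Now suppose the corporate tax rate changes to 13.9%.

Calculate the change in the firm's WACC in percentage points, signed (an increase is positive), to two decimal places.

Current WACC:
Total capital V = 3112 + 4010 = 7122.
Equity: weight = 3112/7122 = 0.4370; cost = 14.52%.
Senior notes: weight = 4010/7122 = 0.5630; after-tax cost = 4.79% × (1 − 21%) = 3.7841%.
WACC = 0.4370 × 14.5200% + 0.5630 × 3.7841% = 8.4752%.
After the change:
Total capital V = 3112 + 4010 = 7122.
Equity: weight = 3112/7122 = 0.4370; cost = 14.52%.
Senior notes: weight = 4010/7122 = 0.5630; after-tax cost = 4.79% × (1 − 13.9%) = 4.1242%.
WACC = 0.4370 × 14.5200% + 0.5630 × 4.1242% = 8.6667%.
Change in WACC = 8.6667% − 8.4752% = 0.1915 pp.

+0.19 pp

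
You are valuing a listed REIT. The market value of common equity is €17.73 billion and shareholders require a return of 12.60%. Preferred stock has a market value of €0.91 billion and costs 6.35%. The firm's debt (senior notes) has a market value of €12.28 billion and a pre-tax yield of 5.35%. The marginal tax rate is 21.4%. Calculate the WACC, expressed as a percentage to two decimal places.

9.08%

Total capital V = 17.73 + 0.91 + 12.28 = 30.92.
Equity: weight = 17.73/30.92 = 0.5734; cost = 12.6%.
Preferred: weight = 0.91/30.92 = 0.0294; cost = 6.35%.
Senior notes: weight = 12.28/30.92 = 0.3972; after-tax cost = 5.35% × (1 − 21.4%) = 4.2051%.
WACC = 0.5734 × 12.6000% + 0.0294 × 6.3500% + 0.3972 × 4.2051% = 9.0820%.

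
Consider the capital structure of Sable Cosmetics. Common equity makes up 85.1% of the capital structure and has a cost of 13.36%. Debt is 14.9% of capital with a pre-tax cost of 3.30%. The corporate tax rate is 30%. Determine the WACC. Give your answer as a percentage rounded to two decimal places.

11.71%

After-tax cost of debt = 3.3% × (1 − 30%) = 2.3100%.
WACC = 0.851 × 13.3600% + 0.149 × 2.3100% = 11.7135%.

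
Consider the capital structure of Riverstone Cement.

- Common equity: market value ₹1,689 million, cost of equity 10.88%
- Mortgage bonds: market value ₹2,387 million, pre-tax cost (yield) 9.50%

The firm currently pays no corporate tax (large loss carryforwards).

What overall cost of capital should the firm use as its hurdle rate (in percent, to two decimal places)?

Total capital V = 1689 + 2387 = 4076.
Equity: weight = 1689/4076 = 0.4144; cost = 10.88%.
Mortgage bonds: weight = 2387/4076 = 0.5856; after-tax cost = 9.5% × (1 − 0%) = 9.5000%.
WACC = 0.4144 × 10.8800% + 0.5856 × 9.5000% = 10.0718%.

10.07%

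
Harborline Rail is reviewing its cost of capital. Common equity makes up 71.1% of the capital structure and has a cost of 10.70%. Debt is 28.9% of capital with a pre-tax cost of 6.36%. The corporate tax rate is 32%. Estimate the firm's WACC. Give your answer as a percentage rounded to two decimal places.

After-tax cost of debt = 6.36% × (1 − 32%) = 4.3248%.
WACC = 0.711 × 10.7000% + 0.289 × 4.3248% = 8.8576%.

8.86%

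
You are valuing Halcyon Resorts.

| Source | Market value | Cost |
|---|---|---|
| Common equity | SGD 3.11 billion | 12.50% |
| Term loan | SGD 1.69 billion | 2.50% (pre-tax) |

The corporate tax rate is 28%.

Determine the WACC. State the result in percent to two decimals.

Total capital V = 3.11 + 1.69 = 4.8.
Equity: weight = 3.11/4.8 = 0.6479; cost = 12.5%.
Term loan: weight = 1.69/4.8 = 0.3521; after-tax cost = 2.5% × (1 − 28%) = 1.8000%.
WACC = 0.6479 × 12.5000% + 0.3521 × 1.8000% = 8.7327%.

8.73%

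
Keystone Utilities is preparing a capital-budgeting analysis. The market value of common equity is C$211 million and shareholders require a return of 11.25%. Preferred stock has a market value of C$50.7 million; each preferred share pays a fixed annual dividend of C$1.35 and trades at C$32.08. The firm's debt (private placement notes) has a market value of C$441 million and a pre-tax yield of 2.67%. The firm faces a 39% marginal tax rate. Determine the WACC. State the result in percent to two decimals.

Cost of preferred: Rp = 1.35 / 32.08 = 4.2082%.
Total capital V = 211 + 50.7 + 441 = 702.7.
Equity: weight = 211/702.7 = 0.3003; cost = 11.25%.
Preferred: weight = 50.7/702.7 = 0.0722; cost = 4.2082%.
Private placement notes: weight = 441/702.7 = 0.6276; after-tax cost = 2.67% × (1 − 39%) = 1.6287%.
WACC = 0.3003 × 11.2500% + 0.0722 × 4.2082% + 0.6276 × 1.6287% = 4.7038%.

4.70%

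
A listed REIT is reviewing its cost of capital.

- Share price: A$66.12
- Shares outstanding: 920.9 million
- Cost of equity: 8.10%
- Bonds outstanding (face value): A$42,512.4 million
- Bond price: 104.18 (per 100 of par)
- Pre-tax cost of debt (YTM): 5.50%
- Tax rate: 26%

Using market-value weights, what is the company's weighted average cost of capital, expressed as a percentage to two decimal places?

6.40%

Market value of equity E = 66.12 × 920.9m = 60889.908m. Market value of debt D = 42512.4m × 104.18/100 = 44289.41832m.
Total capital V = 60889.908 + 44289.41832 = 105179.32632.
Equity: weight = 60889.908/105179.32632 = 0.5789; cost = 8.1%.
Bonds outstanding: weight = 44289.41832/105179.32632 = 0.4211; after-tax cost = 5.5% × (1 − 26%) = 4.0700%.
WACC = 0.5789 × 8.1000% + 0.4211 × 4.0700% = 6.4030%.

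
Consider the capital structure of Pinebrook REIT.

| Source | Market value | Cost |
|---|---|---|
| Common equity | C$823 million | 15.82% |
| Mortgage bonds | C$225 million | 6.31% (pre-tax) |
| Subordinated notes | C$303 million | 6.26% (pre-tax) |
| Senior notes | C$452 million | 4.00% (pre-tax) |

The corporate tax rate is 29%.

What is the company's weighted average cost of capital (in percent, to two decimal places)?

Total capital V = 823 + 225 + 303 + 452 = 1803.
Equity: weight = 823/1803 = 0.4565; cost = 15.82%.
Mortgage bonds: weight = 225/1803 = 0.1248; after-tax cost = 6.31% × (1 − 29%) = 4.4801%.
Subordinated notes: weight = 303/1803 = 0.1681; after-tax cost = 6.26% × (1 − 29%) = 4.4446%.
Senior notes: weight = 452/1803 = 0.2507; after-tax cost = 4% × (1 − 29%) = 2.8400%.
WACC = 0.4565 × 15.8200% + 0.1248 × 4.4801% + 0.1681 × 4.4446% + 0.2507 × 2.8400% = 9.2392%.

9.24%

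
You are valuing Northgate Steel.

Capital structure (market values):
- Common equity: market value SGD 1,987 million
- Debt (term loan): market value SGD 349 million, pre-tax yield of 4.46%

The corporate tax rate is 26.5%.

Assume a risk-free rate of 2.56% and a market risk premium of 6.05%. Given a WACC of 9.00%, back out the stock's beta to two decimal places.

Total capital V = 1987 + 349 = 2336.
Equity weight = 1987/2336 = 0.8506.
Term loan weight = 349/2336 = 0.1494.
Debt contribution = 0.1494 × 4.46% × (1 − 26.5%) = 0.4898%.
Required equity contribution = 9.0% − 0.4898% = 8.5102%  ⇒  Re = 10.0050%.
CAPM: 10.0050% = 2.56% + β × 6.05%  ⇒  β = 1.2306.

1.23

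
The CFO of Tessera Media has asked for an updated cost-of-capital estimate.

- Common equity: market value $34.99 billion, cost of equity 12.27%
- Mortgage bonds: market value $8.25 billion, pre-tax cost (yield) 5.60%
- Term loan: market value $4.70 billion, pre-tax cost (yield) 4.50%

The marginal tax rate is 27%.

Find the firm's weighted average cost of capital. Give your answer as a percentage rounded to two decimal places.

Total capital V = 34.99 + 8.25 + 4.7 = 47.94.
Equity: weight = 34.99/47.94 = 0.7299; cost = 12.27%.
Mortgage bonds: weight = 8.25/47.94 = 0.1721; after-tax cost = 5.6% × (1 − 27%) = 4.0880%.
Term loan: weight = 4.7/47.94 = 0.0980; after-tax cost = 4.5% × (1 − 27%) = 3.2850%.
WACC = 0.7299 × 12.2700% + 0.1721 × 4.0880% + 0.0980 × 3.2850% = 9.9811%.

9.98%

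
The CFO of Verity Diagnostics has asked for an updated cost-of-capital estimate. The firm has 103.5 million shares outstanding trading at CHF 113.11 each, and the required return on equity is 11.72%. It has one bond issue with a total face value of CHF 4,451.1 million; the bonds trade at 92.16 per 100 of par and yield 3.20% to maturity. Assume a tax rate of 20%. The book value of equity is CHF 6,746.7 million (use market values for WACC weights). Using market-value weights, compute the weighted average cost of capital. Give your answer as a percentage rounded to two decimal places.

Market value of equity E = 113.11 × 103.5m = 11706.885m. Market value of debt D = 4451.1m × 92.16/100 = 4102.13376m.
Total capital V = 11706.885 + 4102.13376 = 15809.01876.
Equity: weight = 11706.885/15809.01876 = 0.7405; cost = 11.72%.
Bonds outstanding: weight = 4102.13376/15809.01876 = 0.2595; after-tax cost = 3.2% × (1 − 20%) = 2.5600%.
WACC = 0.7405 × 11.7200% + 0.2595 × 2.5600% = 9.3432%.

9.34%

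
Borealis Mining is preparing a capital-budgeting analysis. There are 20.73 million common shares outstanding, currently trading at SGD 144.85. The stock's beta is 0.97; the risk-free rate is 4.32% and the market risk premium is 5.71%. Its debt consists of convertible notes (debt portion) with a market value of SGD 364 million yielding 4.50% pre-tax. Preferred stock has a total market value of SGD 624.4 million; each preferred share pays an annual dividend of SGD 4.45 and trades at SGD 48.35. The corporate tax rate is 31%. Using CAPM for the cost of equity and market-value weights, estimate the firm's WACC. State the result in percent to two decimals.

9.14%

Cost of equity via CAPM: Re = 4.32% + 0.97 × 5.71% = 9.8587%.
Cost of preferred: Rp = 4.45 / 48.35 = 9.2037%.
Market value of equity E = 144.85 × 20.73m = 3002.7405m.
Total capital V = 3002.7405 + 624.4 + 364 = 3991.1405.
Equity: weight = 3002.7405/3991.1405 = 0.7524; cost = 9.8587%.
Preferred: weight = 624.4/3991.1405 = 0.1564; cost = 9.2037%.
Convertible notes (debt portion): weight = 364/3991.1405 = 0.0912; after-tax cost = 4.5% × (1 − 31%) = 3.1050%.
WACC = 0.7524 × 9.8587% + 0.1564 × 9.2037% + 0.0912 × 3.1050% = 9.1403%.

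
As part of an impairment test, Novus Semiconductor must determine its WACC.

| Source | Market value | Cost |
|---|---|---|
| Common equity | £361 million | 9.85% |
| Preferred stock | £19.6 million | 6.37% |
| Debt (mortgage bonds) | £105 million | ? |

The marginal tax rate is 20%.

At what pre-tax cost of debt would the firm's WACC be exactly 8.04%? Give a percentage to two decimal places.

Total capital V = 361 + 19.6 + 105 = 485.6.
Equity weight = 361/485.6 = 0.7434.
Preferred weight = 19.6/485.6 = 0.0404.
Mortgage bonds weight = 105/485.6 = 0.2162.
Equity contribution = 0.7434 × 9.85% = 7.3226%.
Preferred contribution = 0.0404 × 6.37% = 0.2571%.
Remaining for debt = 8.04% − 7.5797% = 0.4603%.
Rd × (1 − 20%) × 0.2162 = 0.4603%  ⇒  Rd = 2.6610%.

2.66%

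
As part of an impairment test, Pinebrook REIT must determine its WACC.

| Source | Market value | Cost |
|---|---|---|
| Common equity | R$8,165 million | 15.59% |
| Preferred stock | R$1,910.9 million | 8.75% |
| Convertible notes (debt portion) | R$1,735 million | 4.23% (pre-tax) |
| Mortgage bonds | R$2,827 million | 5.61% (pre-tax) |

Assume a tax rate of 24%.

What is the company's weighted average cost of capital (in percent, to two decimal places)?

11.04%

Total capital V = 8165 + 1910.9 + 1735 + 2827 = 14637.9.
Equity: weight = 8165/14637.9 = 0.5578; cost = 15.59%.
Preferred: weight = 1910.9/14637.9 = 0.1305; cost = 8.75%.
Convertible notes (debt portion): weight = 1735/14637.9 = 0.1185; after-tax cost = 4.23% × (1 − 24%) = 3.2148%.
Mortgage bonds: weight = 2827/14637.9 = 0.1931; after-tax cost = 5.61% × (1 − 24%) = 4.2636%.
WACC = 0.5578 × 15.5900% + 0.1305 × 8.7500% + 0.1185 × 3.2148% + 0.1931 × 4.2636% = 11.0428%.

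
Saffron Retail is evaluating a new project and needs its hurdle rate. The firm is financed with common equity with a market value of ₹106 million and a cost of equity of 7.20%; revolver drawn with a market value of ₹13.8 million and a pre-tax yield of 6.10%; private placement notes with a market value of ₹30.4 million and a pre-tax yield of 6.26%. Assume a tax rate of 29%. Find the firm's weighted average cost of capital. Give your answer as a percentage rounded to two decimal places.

6.38%

Total capital V = 106 + 13.8 + 30.4 = 150.2.
Equity: weight = 106/150.2 = 0.7057; cost = 7.2%.
Revolver drawn: weight = 13.8/150.2 = 0.0919; after-tax cost = 6.1% × (1 − 29%) = 4.3310%.
Private placement notes: weight = 30.4/150.2 = 0.2024; after-tax cost = 6.26% × (1 − 29%) = 4.4446%.
WACC = 0.7057 × 7.2000% + 0.0919 × 4.3310% + 0.2024 × 4.4446% = 6.3787%.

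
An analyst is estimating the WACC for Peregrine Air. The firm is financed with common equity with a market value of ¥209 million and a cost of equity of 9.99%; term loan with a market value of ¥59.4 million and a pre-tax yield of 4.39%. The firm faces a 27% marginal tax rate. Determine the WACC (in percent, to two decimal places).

Total capital V = 209 + 59.4 = 268.4.
Equity: weight = 209/268.4 = 0.7787; cost = 9.99%.
Term loan: weight = 59.4/268.4 = 0.2213; after-tax cost = 4.39% × (1 − 27%) = 3.2047%.
WACC = 0.7787 × 9.9900% + 0.2213 × 3.2047% = 8.4883%.

8.49%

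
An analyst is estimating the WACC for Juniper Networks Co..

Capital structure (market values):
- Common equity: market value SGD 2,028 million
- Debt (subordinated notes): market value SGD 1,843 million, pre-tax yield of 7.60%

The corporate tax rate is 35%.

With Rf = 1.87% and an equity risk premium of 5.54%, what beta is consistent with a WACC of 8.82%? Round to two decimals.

Total capital V = 2028 + 1843 = 3871.
Equity weight = 2028/3871 = 0.5239.
Subordinated notes weight = 1843/3871 = 0.4761.
Debt contribution = 0.4761 × 7.6% × (1 − 35%) = 2.3520%.
Required equity contribution = 8.82% − 2.3520% = 6.4680%  ⇒  Re = 12.3461%.
CAPM: 12.3461% = 1.87% + β × 5.54%  ⇒  β = 1.8910.

1.89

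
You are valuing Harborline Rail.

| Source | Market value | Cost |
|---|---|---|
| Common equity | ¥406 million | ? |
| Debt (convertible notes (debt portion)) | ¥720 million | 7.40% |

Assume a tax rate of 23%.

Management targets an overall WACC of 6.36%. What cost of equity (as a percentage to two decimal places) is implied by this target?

Total capital V = 406 + 720 = 1126.
Equity weight = 406/1126 = 0.3606.
Convertible notes (debt portion) weight = 720/1126 = 0.6394.
Debt contribution = 0.6394 × 7.4% × (1 − 23%) = 3.6435%.
Required equity contribution = 6.36% − 3.6435% = 2.7165%.
Re = 2.7165% / 0.3606 = 7.5340%.

7.53%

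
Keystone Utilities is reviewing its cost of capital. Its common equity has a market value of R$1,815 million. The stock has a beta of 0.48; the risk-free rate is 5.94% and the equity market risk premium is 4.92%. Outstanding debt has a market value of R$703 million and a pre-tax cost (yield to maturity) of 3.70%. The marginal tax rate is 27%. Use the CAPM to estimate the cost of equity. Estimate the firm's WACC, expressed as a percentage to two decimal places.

6.74%

Cost of equity via CAPM: Re = 5.94% + 0.48 × 4.92% = 8.3016%.
Total capital V = 1815 + 703 = 2518.
Equity: weight = 1815/2518 = 0.7208; cost = 8.3016%.
Debt: weight = 703/2518 = 0.2792; after-tax cost = 3.7% × (1 − 27%) = 2.7010%.
WACC = 0.7208 × 8.3016% + 0.2792 × 2.7010% = 6.7380%.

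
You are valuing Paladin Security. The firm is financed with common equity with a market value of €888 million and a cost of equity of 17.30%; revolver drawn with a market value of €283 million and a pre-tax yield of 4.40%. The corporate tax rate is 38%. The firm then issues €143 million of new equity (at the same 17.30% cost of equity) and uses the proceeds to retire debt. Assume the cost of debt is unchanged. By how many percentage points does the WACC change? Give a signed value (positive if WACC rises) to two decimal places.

Current WACC:
Total capital V = 888 + 283 = 1171.
Equity: weight = 888/1171 = 0.7583; cost = 17.3%.
Revolver drawn: weight = 283/1171 = 0.2417; after-tax cost = 4.4% × (1 − 38%) = 2.7280%.
WACC = 0.7583 × 17.3000% + 0.2417 × 2.7280% = 13.7783%.
After the change:
Total capital V = 1031 + 140 = 1171.
Equity: weight = 1031/1171 = 0.8804; cost = 17.3%.
Revolver drawn: weight = 140/1171 = 0.1196; after-tax cost = 4.4% × (1 − 38%) = 2.7280%.
WACC = 0.8804 × 17.3000% + 0.1196 × 2.7280% = 15.5578%.
Change in WACC = 15.5578% − 13.7783% = 1.7795 pp.

+1.78 pp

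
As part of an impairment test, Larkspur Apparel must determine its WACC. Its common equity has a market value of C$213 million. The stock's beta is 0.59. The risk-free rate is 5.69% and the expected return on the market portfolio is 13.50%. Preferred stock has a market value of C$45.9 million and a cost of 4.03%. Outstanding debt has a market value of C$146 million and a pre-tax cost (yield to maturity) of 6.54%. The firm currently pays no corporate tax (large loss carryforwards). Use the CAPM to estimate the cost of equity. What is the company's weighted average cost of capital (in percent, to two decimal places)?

8.23%

Market risk premium = 13.5% − 5.69% = 7.81%.
Cost of equity via CAPM: Re = 5.69% + 0.59 × 7.81% = 10.2979%.
Total capital V = 213 + 45.9 + 146 = 404.9.
Equity: weight = 213/404.9 = 0.5261; cost = 10.2979%.
Preferred: weight = 45.9/404.9 = 0.1134; cost = 4.03%.
Debt: weight = 146/404.9 = 0.3606; after-tax cost = 6.54% × (1 − 0%) = 6.5400%.
WACC = 0.5261 × 10.2979% + 0.1134 × 4.0300% + 0.3606 × 6.5400% = 8.2323%.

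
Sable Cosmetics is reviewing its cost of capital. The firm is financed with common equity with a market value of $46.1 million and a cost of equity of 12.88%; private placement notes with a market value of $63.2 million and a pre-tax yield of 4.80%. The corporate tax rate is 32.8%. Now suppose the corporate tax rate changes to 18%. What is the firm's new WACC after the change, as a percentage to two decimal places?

7.71%

After the change:
Total capital V = 46.1 + 63.2 = 109.3.
Equity: weight = 46.1/109.3 = 0.4218; cost = 12.88%.
Private placement notes: weight = 63.2/109.3 = 0.5782; after-tax cost = 4.8% × (1 − 18%) = 3.9360%.
WACC = 0.4218 × 12.8800% + 0.5782 × 3.9360% = 7.7084%.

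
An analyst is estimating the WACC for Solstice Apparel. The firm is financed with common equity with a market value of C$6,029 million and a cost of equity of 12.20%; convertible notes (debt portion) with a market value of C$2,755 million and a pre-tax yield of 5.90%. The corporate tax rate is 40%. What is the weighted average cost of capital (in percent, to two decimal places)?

9.48%

Total capital V = 6029 + 2755 = 8784.
Equity: weight = 6029/8784 = 0.6864; cost = 12.2%.
Convertible notes (debt portion): weight = 2755/8784 = 0.3136; after-tax cost = 5.9% × (1 − 40%) = 3.5400%.
WACC = 0.6864 × 12.2000% + 0.3136 × 3.5400% = 9.4839%.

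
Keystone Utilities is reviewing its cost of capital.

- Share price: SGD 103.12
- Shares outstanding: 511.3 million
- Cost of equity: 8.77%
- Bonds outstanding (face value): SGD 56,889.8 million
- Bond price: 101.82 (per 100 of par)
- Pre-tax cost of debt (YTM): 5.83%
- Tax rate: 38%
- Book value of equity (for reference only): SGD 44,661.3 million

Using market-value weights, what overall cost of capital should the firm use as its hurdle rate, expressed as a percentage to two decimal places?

6.07%

Market value of equity E = 103.12 × 511.3m = 52725.256m. Market value of debt D = 56889.8m × 101.82/100 = 57925.19436m.
Total capital V = 52725.256 + 57925.19436 = 110650.45036.
Equity: weight = 52725.256/110650.45036 = 0.4765; cost = 8.77%.
Bonds outstanding: weight = 57925.19436/110650.45036 = 0.5235; after-tax cost = 5.83% × (1 − 38%) = 3.6146%.
WACC = 0.4765 × 8.7700% + 0.5235 × 3.6146% = 6.0712%.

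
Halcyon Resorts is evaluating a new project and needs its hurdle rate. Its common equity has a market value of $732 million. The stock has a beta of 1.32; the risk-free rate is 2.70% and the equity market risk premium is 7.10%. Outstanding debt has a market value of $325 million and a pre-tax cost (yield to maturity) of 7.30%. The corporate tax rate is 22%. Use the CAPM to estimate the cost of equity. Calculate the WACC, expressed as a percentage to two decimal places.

Cost of equity via CAPM: Re = 2.7% + 1.32 × 7.1% = 12.0720%.
Total capital V = 732 + 325 = 1057.
Equity: weight = 732/1057 = 0.6925; cost = 12.072%.
Debt: weight = 325/1057 = 0.3075; after-tax cost = 7.3% × (1 − 22%) = 5.6940%.
WACC = 0.6925 × 12.0720% + 0.3075 × 5.6940% = 10.1109%.

10.11%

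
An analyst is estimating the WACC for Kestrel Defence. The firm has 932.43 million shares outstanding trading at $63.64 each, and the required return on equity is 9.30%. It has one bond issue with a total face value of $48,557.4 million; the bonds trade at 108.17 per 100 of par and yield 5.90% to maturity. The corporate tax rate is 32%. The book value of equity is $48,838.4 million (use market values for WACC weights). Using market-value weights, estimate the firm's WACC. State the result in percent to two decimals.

6.82%

Market value of equity E = 63.64 × 932.43m = 59339.8452m. Market value of debt D = 48557.4m × 108.17/100 = 52524.53958m.
Total capital V = 59339.8452 + 52524.53958 = 111864.38478.
Equity: weight = 59339.8452/111864.38478 = 0.5305; cost = 9.3%.
Bonds outstanding: weight = 52524.53958/111864.38478 = 0.4695; after-tax cost = 5.9% × (1 − 32%) = 4.0120%.
WACC = 0.5305 × 9.3000% + 0.4695 × 4.0120% = 6.8171%.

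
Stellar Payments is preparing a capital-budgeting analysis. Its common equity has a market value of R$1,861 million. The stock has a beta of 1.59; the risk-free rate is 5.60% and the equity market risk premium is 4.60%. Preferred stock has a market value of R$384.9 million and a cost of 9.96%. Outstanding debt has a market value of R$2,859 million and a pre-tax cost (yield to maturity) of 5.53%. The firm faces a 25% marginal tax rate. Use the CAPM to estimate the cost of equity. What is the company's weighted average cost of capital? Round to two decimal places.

Cost of equity via CAPM: Re = 5.6% + 1.59 × 4.6% = 12.9140%.
Total capital V = 1861 + 384.9 + 2859 = 5104.9.
Equity: weight = 1861/5104.9 = 0.3646; cost = 12.914%.
Preferred: weight = 384.9/5104.9 = 0.0754; cost = 9.96%.
Debt: weight = 2859/5104.9 = 0.5601; after-tax cost = 5.53% × (1 − 25%) = 4.1475%.
WACC = 0.3646 × 12.9140% + 0.0754 × 9.9600% + 0.5601 × 4.1475% = 7.7816%.

7.78%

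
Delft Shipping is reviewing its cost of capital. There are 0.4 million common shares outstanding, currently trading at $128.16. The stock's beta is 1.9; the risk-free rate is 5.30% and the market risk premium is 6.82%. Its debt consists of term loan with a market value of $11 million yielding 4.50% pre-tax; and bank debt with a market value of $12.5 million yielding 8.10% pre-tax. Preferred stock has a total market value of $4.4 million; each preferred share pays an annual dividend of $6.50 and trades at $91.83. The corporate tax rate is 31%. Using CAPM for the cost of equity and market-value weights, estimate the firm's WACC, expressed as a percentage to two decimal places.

13.53%

Cost of equity via CAPM: Re = 5.3% + 1.9 × 6.82% = 18.2580%.
Cost of preferred: Rp = 6.5 / 91.83 = 7.0783%.
Market value of equity E = 128.16 × 0.4m = 51.264m.
Total capital V = 51.264 + 4.4 + 11 + 12.5 = 79.164.
Equity: weight = 51.264/79.164 = 0.6476; cost = 18.258%.
Preferred: weight = 4.4/79.164 = 0.0556; cost = 7.0783%.
Term loan: weight = 11/79.164 = 0.1390; after-tax cost = 4.5% × (1 − 31%) = 3.1050%.
Bank debt: weight = 12.5/79.164 = 0.1579; after-tax cost = 8.1% × (1 − 31%) = 5.5890%.
WACC = 0.6476 × 18.2580% + 0.0556 × 7.0783% + 0.1390 × 3.1050% + 0.1579 × 5.5890% = 13.5306%.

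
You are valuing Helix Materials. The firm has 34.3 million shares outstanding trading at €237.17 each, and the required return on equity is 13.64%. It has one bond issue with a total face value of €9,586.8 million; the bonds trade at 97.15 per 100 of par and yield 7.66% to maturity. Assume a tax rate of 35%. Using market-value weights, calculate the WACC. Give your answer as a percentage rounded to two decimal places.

Market value of equity E = 237.17 × 34.3m = 8134.931m. Market value of debt D = 9586.8m × 97.15/100 = 9313.5762m.
Total capital V = 8134.931 + 9313.5762 = 17448.5072.
Equity: weight = 8134.931/17448.5072 = 0.4662; cost = 13.64%.
Bonds outstanding: weight = 9313.5762/17448.5072 = 0.5338; after-tax cost = 7.66% × (1 − 35%) = 4.9790%.
WACC = 0.4662 × 13.6400% + 0.5338 × 4.9790% = 9.0170%.

9.02%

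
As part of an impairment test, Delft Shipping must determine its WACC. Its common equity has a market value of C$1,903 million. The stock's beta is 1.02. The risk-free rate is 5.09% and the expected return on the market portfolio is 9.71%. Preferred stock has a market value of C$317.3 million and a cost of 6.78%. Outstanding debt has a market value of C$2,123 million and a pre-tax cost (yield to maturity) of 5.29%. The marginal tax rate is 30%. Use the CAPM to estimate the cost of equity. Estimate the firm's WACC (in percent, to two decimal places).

Market risk premium = 9.71% − 5.09% = 4.62%.
Cost of equity via CAPM: Re = 5.09% + 1.02 × 4.62% = 9.8024%.
Total capital V = 1903 + 317.3 + 2123 = 4343.3.
Equity: weight = 1903/4343.3 = 0.4381; cost = 9.8024%.
Preferred: weight = 317.3/4343.3 = 0.0731; cost = 6.78%.
Debt: weight = 2123/4343.3 = 0.4888; after-tax cost = 5.29% × (1 − 30%) = 3.7030%.
WACC = 0.4381 × 9.8024% + 0.0731 × 6.7800% + 0.4888 × 3.7030% = 6.6002%.

6.60%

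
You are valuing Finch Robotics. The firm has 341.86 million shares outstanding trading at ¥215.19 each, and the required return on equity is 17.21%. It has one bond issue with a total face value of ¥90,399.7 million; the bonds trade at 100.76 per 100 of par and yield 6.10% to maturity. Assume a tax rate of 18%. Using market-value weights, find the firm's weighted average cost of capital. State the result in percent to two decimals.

10.46%

Market value of equity E = 215.19 × 341.86m = 73564.8534m. Market value of debt D = 90399.7m × 100.76/100 = 91086.73772m.
Total capital V = 73564.8534 + 91086.73772 = 164651.59112.
Equity: weight = 73564.8534/164651.59112 = 0.4468; cost = 17.21%.
Bonds outstanding: weight = 91086.73772/164651.59112 = 0.5532; after-tax cost = 6.1% × (1 − 18%) = 5.0020%.
WACC = 0.4468 × 17.2100% + 0.5532 × 5.0020% = 10.4564%.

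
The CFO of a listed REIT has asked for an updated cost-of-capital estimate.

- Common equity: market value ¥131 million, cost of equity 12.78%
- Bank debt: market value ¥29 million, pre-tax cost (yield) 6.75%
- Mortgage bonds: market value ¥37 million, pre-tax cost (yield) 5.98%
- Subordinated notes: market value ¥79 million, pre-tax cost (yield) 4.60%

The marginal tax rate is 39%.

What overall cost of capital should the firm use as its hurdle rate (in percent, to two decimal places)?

7.79%

Total capital V = 131 + 29 + 37 + 79 = 276.
Equity: weight = 131/276 = 0.4746; cost = 12.78%.
Bank debt: weight = 29/276 = 0.1051; after-tax cost = 6.75% × (1 − 39%) = 4.1175%.
Mortgage bonds: weight = 37/276 = 0.1341; after-tax cost = 5.98% × (1 − 39%) = 3.6478%.
Subordinated notes: weight = 79/276 = 0.2862; after-tax cost = 4.6% × (1 − 39%) = 2.8060%.
WACC = 0.4746 × 12.7800% + 0.1051 × 4.1175% + 0.1341 × 3.6478% + 0.2862 × 2.8060% = 7.7907%.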